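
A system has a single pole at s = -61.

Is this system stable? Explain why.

Pole at s = -61 is in the left half-plane. Stable.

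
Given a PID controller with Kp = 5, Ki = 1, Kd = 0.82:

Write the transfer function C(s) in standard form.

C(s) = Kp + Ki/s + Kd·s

Substituting values: C(s) = 5 + 1/s + 0.82s = (0.82s² + 5s + 1)/s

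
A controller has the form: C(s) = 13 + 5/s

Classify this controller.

This is a Proportional-Integral (PI) controller.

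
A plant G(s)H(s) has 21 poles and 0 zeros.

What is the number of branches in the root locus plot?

Root locus has n branches where n = number of poles = 21.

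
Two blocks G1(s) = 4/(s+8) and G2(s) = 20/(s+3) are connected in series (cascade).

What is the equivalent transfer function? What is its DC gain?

Series: multiply transfer functions. G_eq = 4/(s+8) × 20/(s+3) = 80/((s+8)(s+3)). DC gain = 80/(8×3) = 3.3333.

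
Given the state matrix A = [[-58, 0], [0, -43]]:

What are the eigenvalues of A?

For diagonal matrix, eigenvalues are diagonal entries: λ₁ = -58, λ₂ = -43.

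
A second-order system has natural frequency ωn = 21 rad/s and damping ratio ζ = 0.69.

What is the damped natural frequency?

ωd = ωn√(1 - ζ²) = 21√(1 - 0.69²) = 15.2 rad/s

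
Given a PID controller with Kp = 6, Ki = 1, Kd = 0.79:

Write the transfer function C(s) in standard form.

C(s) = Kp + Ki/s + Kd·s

Substituting values: C(s) = 6 + 1/s + 0.79s = (0.79s² + 6s + 1)/s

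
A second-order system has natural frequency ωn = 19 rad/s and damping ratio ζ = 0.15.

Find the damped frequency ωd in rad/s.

ωd = ωn√(1 - ζ²) = 19√(1 - 0.15²) = 18.79 rad/s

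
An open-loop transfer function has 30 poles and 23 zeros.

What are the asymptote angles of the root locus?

n - m = 30 - 23 = 7. Angles: θk = (2k + 1)·180°/7 = 25.71°, 77.14°, 128.57°, 180°, 231.43°, 282.86°, 334.29°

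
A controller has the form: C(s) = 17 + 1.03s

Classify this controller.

This is a Proportional-Derivative (PD) controller.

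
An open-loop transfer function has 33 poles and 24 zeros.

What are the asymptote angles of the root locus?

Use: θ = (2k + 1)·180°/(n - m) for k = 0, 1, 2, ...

n - m = 33 - 24 = 9. Angles: θk = (2k + 1)·180°/9 = 20°, 60°, 100°, 140°, 180°, 220°, 260°, 300°, 340°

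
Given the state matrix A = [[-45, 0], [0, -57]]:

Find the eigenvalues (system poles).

For diagonal matrix, eigenvalues are diagonal entries: λ₁ = -45, λ₂ = -57.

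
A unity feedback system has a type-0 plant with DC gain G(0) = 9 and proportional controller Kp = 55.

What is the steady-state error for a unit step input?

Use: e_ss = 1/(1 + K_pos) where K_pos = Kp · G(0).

K_pos = Kp · G(0) = 55 × 9 = 495. e_ss = 1/(1 + 495) = 0.0020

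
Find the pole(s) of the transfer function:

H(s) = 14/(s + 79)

Pole is where denominator = 0: s + 79 = 0, so s = -79.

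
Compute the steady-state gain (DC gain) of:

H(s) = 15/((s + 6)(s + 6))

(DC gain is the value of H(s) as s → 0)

DC gain = H(0) = 15/(6 × 6) = 15/36 = 0.4167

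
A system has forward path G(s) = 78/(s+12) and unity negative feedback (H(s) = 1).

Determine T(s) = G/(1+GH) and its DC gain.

T(s) = G/(1+GH) = [78/(s+12)] / [1 + 78/(s+12)] = 78/(s+12+78) = 78/(s+90). DC gain = 78/90 = 0.8667.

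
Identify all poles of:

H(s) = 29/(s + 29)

Pole is where denominator = 0: s + 29 = 0, so s = -29.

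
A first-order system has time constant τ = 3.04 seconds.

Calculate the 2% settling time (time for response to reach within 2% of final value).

For first-order system, 2% settling time ≈ 4τ = 4 × 3.04 = 12.16 s.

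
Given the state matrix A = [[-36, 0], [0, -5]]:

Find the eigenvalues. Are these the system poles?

For diagonal matrix, eigenvalues are diagonal entries: λ₁ = -36, λ₂ = -5. Eigenvalues of A = system poles.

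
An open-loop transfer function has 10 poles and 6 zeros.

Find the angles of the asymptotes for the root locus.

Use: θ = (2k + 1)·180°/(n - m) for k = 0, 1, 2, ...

n - m = 10 - 6 = 4. Angles: θk = (2k + 1)·180°/4 = 45°, 135°, 225°, 315°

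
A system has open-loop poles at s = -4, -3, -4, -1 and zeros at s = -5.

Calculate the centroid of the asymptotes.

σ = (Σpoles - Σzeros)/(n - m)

σ = (Σpoles - Σzeros)/(n - m) = (-12 - (-5))/(4 - 1) = -7/3 = -2.33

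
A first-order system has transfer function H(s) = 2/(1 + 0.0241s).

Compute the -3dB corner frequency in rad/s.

Corner frequency = 1/τ = 1/0.0241 = 41.494 rad/s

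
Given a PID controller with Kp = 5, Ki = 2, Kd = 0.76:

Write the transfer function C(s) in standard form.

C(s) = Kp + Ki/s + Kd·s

Substituting values: C(s) = 5 + 2/s + 0.76s = (0.76s² + 5s + 2)/s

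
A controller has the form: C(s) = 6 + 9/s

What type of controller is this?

This is a Proportional-Integral (PI) controller.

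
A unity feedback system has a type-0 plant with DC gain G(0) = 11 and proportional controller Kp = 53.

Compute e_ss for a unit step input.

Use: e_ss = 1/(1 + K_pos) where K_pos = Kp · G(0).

K_pos = Kp · G(0) = 53 × 11 = 583. e_ss = 1/(1 + 583) = 0.0017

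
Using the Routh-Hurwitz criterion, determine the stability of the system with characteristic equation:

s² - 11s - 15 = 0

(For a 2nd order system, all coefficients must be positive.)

Coefficients: 1, -11, -15. b=-11, c=-15 not positive, so system is unstable.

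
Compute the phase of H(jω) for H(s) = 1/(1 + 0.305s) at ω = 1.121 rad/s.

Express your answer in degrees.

Phase = -arctan(ωτ) = -arctan(1.121 × 0.305) = -18.9°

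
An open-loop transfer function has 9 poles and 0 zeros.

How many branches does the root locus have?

Root locus has n branches where n = number of poles = 9.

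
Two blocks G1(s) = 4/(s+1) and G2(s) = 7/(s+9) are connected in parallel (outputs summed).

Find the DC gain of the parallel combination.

Parallel: G_eq = G1 + G2. DC gain = G1(0) + G2(0) = 4/1 + 7/9 = 4 + 0.7778 = 4.7778.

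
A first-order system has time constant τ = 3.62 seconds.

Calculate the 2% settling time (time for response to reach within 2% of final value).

For first-order system, 2% settling time ≈ 4τ = 4 × 3.62 = 14.48 s.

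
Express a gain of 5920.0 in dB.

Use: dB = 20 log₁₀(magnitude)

dB = 20 log₁₀(5920.0) = 75.4 dB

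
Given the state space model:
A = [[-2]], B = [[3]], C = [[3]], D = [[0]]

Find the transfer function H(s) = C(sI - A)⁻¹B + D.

(sI - A)⁻¹ = 1/(s + 2). H(s) = 3 × 3/(s + 2) + 0 = 9/(s + 2).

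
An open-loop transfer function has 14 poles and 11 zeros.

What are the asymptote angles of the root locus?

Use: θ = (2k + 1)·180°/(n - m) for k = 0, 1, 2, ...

n - m = 14 - 11 = 3. Angles: θk = (2k + 1)·180°/3 = 60°, 180°, 300°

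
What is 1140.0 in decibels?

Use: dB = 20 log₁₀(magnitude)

dB = 20 log₁₀(1140.0) = 61.1 dB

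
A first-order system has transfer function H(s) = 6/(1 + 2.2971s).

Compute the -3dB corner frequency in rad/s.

Corner frequency = 1/τ = 1/2.2971 = 0.435 rad/s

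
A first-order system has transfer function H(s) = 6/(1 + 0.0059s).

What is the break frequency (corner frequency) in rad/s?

Corner frequency = 1/τ = 1/0.0059 = 169.492 rad/s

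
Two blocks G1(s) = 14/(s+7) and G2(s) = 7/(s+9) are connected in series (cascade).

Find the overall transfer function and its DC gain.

Series: multiply transfer functions. G_eq = 14/(s+7) × 7/(s+9) = 98/((s+7)(s+9)). DC gain = 98/(7×9) = 1.5556.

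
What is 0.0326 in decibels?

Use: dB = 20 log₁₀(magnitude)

dB = 20 log₁₀(0.0326) = -29.7 dB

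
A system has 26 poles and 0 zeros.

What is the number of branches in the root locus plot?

Root locus has n branches where n = number of poles = 26.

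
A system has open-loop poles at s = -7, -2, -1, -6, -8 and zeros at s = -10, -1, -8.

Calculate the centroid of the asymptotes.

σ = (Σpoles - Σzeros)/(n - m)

σ = (Σpoles - Σzeros)/(n - m) = (-24 - (-19))/(5 - 3) = -5/2 = -2.5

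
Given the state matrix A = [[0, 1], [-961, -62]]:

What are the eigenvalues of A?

det(A - λI) = λ² - (-62)λ + 961 = (λ - (-31))(λ - (-31)). Eigenvalues: -31, -31.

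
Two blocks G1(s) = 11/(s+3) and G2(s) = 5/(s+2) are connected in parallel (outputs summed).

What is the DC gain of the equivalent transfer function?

Parallel: G_eq = G1 + G2. DC gain = G1(0) + G2(0) = 11/3 + 5/2 = 3.6667 + 2.5 = 6.1667.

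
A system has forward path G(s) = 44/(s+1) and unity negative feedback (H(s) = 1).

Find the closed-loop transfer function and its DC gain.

T(s) = G/(1+GH) = [44/(s+1)] / [1 + 44/(s+1)] = 44/(s+1+44) = 44/(s+45). DC gain = 44/45 = 0.9778.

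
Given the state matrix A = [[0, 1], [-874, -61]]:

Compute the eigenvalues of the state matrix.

det(A - λI) = λ² - (-61)λ + 874 = (λ - (-23))(λ - (-38)). Eigenvalues: -23, -38.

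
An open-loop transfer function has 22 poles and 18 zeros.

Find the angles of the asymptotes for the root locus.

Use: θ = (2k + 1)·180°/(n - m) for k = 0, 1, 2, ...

n - m = 22 - 18 = 4. Angles: θk = (2k + 1)·180°/4 = 45°, 135°, 225°, 315°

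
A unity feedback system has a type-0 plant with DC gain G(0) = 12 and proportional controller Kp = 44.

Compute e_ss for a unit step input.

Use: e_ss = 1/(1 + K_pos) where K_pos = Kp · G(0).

K_pos = Kp · G(0) = 44 × 12 = 528. e_ss = 1/(1 + 528) = 0.0019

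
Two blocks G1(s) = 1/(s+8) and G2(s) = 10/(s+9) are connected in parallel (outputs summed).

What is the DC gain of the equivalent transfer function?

Parallel: G_eq = G1 + G2. DC gain = G1(0) + G2(0) = 1/8 + 10/9 = 0.125 + 1.1111 = 1.2361.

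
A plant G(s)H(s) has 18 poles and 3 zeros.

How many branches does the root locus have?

Root locus has n branches where n = number of poles = 18.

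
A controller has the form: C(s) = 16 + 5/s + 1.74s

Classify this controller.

This is a Proportional-Integral-Derivative (PID) controller.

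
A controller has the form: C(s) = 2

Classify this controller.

This is a Proportional (P) controller.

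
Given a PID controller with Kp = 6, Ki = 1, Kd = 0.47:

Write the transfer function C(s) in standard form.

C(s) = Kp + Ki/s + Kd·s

Substituting values: C(s) = 6 + 1/s + 0.47s = (0.47s² + 6s + 1)/s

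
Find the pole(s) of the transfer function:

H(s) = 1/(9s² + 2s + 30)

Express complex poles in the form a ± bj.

Discriminant = 2² - 4×9×30 = 4 - 1080 = -1076 < 0, so the poles are a complex conjugate pair s = (-2 ± j√1076)/(2×9). Real part = -2/(2×9) = -2/18 ≈ -0.1111; imaginary part = ±√1076/(2×9) ≈ 1.8224. Poles: s = -0.1111 ± 1.8224j.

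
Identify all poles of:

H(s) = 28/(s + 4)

Pole is where denominator = 0: s + 4 = 0, so s = -4.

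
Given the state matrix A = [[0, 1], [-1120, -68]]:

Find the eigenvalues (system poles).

det(A - λI) = λ² - (-68)λ + 1120 = (λ - (-40))(λ - (-28)). Eigenvalues: -40, -28.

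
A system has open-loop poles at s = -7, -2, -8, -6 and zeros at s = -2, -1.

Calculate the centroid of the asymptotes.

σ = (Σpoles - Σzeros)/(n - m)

σ = (Σpoles - Σzeros)/(n - m) = (-23 - (-3))/(4 - 2) = -20/2 = -10.0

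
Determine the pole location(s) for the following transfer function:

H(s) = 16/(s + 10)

Pole is where denominator = 0: s + 10 = 0, so s = -10.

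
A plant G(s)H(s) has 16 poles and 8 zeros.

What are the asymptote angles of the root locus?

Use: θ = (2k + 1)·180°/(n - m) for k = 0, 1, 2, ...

n - m = 16 - 8 = 8. Angles: θk = (2k + 1)·180°/8 = 22.5°, 67.5°, 112.5°, 157.5°, 202.5°, 247.5°, 292.5°, 337.5°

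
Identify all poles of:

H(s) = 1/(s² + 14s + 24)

Discriminant = 14² - 4×1×24 = 196 - 96 = 100 > 0, so two distinct real poles. Using quadratic formula: s = (-14 ± √100)/(2×1) = (-14 ± √100)/2, with √100 = 10. s₁ = -4/2 = -2, s₂ = -24/2 = -12. Poles: s₁ = -2, s₂ = -12.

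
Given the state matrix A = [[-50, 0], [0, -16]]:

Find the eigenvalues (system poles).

For diagonal matrix, eigenvalues are diagonal entries: λ₁ = -50, λ₂ = -16.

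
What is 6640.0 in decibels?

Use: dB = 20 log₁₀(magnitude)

dB = 20 log₁₀(6640.0) = 76.4 dB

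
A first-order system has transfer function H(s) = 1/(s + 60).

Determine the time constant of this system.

For H(s) = 1/(s + 1/τ), the pole is at -1/τ = -60, so τ = 1/60 = 0.0167 s.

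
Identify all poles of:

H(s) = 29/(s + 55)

Pole is where denominator = 0: s + 55 = 0, so s = -55.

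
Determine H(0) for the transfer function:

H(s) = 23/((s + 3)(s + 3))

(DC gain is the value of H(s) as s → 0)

DC gain = H(0) = 23/(3 × 3) = 23/9 = 2.5556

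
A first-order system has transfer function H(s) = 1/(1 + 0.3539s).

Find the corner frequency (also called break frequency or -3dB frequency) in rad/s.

Corner frequency = 1/τ = 1/0.3539 = 2.826 rad/s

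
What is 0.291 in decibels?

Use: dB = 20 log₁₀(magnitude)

dB = 20 log₁₀(0.291) = -10.7 dB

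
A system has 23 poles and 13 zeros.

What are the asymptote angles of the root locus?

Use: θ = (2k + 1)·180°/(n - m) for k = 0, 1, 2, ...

n - m = 23 - 13 = 10. Angles: θk = (2k + 1)·180°/10 = 18°, 54°, 90°, 126°, 162°, 198°, 234°, 270°, 306°, 342°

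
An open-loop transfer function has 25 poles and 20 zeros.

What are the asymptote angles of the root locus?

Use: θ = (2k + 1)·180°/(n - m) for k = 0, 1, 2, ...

n - m = 25 - 20 = 5. Angles: θk = (2k + 1)·180°/5 = 36°, 108°, 180°, 252°, 324°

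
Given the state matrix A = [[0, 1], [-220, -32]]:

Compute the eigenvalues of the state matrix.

det(A - λI) = λ² - (-32)λ + 220 = (λ - (-10))(λ - (-22)). Eigenvalues: -10, -22.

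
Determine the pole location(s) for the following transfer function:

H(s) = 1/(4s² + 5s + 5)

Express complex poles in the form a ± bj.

Discriminant = 5² - 4×4×5 = 25 - 80 = -55 < 0, so the poles are a complex conjugate pair s = (-5 ± j√55)/(2×4). Real part = -5/(2×4) = -5/8 = -0.625; imaginary part = ±√55/(2×4) ≈ 0.9270. Poles: s = -0.625 ± 0.9270j.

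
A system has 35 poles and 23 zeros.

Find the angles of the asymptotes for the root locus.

n - m = 35 - 23 = 12. Angles: θk = (2k + 1)·180°/12 = 15°, 45°, 75°, 105°, 135°, 165°, 195°, 225°, 255°, 285°, 315°, 345°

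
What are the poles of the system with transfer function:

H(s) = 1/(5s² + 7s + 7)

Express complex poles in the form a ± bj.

Discriminant = 7² - 4×5×7 = 49 - 140 = -91 < 0, so the poles are a complex conjugate pair s = (-7 ± j√91)/(2×5). Real part = -7/(2×5) = -7/10 = -0.7; imaginary part = ±√91/(2×5) ≈ 0.9539. Poles: s = -0.7 ± 0.9539j.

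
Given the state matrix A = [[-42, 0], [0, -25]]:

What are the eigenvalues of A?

For diagonal matrix, eigenvalues are diagonal entries: λ₁ = -42, λ₂ = -25.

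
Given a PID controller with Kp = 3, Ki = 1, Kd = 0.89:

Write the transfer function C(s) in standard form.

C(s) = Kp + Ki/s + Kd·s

Substituting values: C(s) = 3 + 1/s + 0.89s = (0.89s² + 3s + 1)/s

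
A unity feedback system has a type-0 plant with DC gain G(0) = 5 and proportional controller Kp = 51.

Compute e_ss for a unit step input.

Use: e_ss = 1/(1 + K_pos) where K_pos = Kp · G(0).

K_pos = Kp · G(0) = 51 × 5 = 255. e_ss = 1/(1 + 255) = 0.00390625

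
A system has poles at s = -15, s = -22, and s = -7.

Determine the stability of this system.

All poles are in the left half-plane. System is stable.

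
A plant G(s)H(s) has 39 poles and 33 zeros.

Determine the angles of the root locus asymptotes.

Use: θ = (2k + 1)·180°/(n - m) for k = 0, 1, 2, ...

n - m = 39 - 33 = 6. Angles: θk = (2k + 1)·180°/6 = 30°, 90°, 150°, 210°, 270°, 330°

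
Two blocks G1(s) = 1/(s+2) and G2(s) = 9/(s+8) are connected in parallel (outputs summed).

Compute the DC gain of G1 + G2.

Parallel: G_eq = G1 + G2. DC gain = G1(0) + G2(0) = 1/2 + 9/8 = 0.5 + 1.125 = 1.625.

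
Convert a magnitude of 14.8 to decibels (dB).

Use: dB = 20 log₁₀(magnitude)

dB = 20 log₁₀(14.8) = 23.4 dB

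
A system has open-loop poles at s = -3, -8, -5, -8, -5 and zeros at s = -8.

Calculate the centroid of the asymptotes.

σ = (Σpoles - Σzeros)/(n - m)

σ = (Σpoles - Σzeros)/(n - m) = (-29 - (-8))/(5 - 1) = -21/4 = -5.25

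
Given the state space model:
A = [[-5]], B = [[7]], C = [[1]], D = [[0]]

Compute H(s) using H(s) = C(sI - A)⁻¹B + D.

(sI - A)⁻¹ = 1/(s + 5). H(s) = 1 × 7/(s + 5) + 0 = 7/(s + 5).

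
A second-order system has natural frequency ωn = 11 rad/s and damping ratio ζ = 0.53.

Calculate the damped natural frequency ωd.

ωd = ωn√(1 - ζ²) = 11√(1 - 0.53²) = 9.33 rad/s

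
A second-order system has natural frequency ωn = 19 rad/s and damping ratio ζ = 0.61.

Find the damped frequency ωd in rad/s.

ωd = ωn√(1 - ζ²) = 19√(1 - 0.61²) = 15.06 rad/s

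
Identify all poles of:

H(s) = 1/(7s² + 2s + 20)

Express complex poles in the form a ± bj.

Discriminant = 2² - 4×7×20 = 4 - 560 = -556 < 0, so the poles are a complex conjugate pair s = (-2 ± j√556)/(2×7). Real part = -2/(2×7) = -2/14 ≈ -0.1429; imaginary part = ±√556/(2×7) ≈ 1.6843. Poles: s = -0.1429 ± 1.6843j.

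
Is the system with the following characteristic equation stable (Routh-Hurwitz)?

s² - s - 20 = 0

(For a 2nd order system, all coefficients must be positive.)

Coefficients: 1, -1, -20. b=-1, c=-20 not positive, so system is unstable.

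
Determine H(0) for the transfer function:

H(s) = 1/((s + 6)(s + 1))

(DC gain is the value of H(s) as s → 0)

DC gain = H(0) = 1/(6 × 1) = 1/6 = 0.1667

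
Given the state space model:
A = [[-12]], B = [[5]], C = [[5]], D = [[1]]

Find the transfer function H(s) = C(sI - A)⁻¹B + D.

(sI - A)⁻¹ = 1/(s + 12). H(s) = 5×5/(s + 12) + 1 = (s + 37)/(s + 12).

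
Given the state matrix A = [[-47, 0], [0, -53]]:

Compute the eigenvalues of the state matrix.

For diagonal matrix, eigenvalues are diagonal entries: λ₁ = -47, λ₂ = -53.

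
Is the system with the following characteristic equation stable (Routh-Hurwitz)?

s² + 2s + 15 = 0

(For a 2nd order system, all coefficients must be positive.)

Coefficients: 1, 2, 15. All positive, so system is stable.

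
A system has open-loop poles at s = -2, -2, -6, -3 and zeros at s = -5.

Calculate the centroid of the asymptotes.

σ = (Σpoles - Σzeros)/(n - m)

σ = (Σpoles - Σzeros)/(n - m) = (-13 - (-5))/(4 - 1) = -8/3 = -2.67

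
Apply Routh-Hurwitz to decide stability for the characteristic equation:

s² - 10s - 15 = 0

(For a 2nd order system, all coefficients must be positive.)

Coefficients: 1, -10, -15. b=-10, c=-15 not positive, so system is unstable.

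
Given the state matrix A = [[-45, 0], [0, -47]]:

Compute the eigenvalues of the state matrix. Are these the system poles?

For diagonal matrix, eigenvalues are diagonal entries: λ₁ = -45, λ₂ = -47. Eigenvalues of A = system poles.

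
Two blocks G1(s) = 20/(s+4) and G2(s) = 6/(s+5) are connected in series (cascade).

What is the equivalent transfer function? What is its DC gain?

Series: multiply transfer functions. G_eq = 20/(s+4) × 6/(s+5) = 120/((s+4)(s+5)). DC gain = 120/(4×5) = 6.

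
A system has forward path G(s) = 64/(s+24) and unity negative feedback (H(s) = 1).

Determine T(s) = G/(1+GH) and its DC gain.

T(s) = G/(1+GH) = [64/(s+24)] / [1 + 64/(s+24)] = 64/(s+24+64) = 64/(s+88). DC gain = 64/88 = 0.7273.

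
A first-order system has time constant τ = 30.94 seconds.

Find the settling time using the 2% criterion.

For first-order system, 2% settling time ≈ 4τ = 4 × 30.94 = 123.76 s.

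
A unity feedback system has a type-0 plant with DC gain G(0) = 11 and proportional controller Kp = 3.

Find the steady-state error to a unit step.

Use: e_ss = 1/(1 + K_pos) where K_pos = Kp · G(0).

K_pos = Kp · G(0) = 3 × 11 = 33. e_ss = 1/(1 + 33) = 0.0294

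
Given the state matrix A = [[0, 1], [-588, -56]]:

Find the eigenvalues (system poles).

det(A - λI) = λ² - (-56)λ + 588 = (λ - (-14))(λ - (-42)). Eigenvalues: -14, -42.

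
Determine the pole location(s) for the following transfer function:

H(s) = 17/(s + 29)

Pole is where denominator = 0: s + 29 = 0, so s = -29.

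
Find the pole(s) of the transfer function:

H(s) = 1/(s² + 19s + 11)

Discriminant = 19² - 4×1×11 = 361 - 44 = 317 > 0, so two distinct real poles. Using quadratic formula: s = (-19 ± √317)/(2×1) = (-19 ± √317)/2, with √317 ≈ 17.8045. s₁ ≈ -0.5978, s₂ ≈ -18.4022. Poles: s₁ = -0.5978, s₂ = -18.4022.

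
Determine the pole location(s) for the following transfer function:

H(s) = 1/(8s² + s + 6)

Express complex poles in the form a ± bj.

Discriminant = 1² - 4×8×6 = 1 - 192 = -191 < 0, so the poles are a complex conjugate pair s = (-1 ± j√191)/(2×8). Real part = -1/(2×8) = -1/16 = -0.0625; imaginary part = ±√191/(2×8) ≈ 0.8638. Poles: s = -0.0625 ± 0.8638j.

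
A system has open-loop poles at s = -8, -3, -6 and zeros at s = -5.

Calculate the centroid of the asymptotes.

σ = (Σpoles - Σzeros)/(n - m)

σ = (Σpoles - Σzeros)/(n - m) = (-17 - (-5))/(3 - 1) = -12/2 = -6.0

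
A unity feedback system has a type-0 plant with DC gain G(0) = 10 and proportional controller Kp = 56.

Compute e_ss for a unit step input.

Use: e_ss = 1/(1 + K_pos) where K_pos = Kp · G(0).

K_pos = Kp · G(0) = 56 × 10 = 560. e_ss = 1/(1 + 560) = 0.0018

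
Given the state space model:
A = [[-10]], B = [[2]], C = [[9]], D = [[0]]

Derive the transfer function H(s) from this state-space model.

(sI - A)⁻¹ = 1/(s + 10). H(s) = 9 × 2/(s + 10) + 0 = 18/(s + 10).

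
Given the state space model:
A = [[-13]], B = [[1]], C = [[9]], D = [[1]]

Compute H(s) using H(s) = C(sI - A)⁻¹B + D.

(sI - A)⁻¹ = 1/(s + 13). H(s) = 9×1/(s + 13) + 1 = (s + 22)/(s + 13).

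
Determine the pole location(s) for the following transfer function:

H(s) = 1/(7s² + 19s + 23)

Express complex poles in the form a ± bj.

Discriminant = 19² - 4×7×23 = 361 - 644 = -283 < 0, so the poles are a complex conjugate pair s = (-19 ± j√283)/(2×7). Real part = -19/(2×7) = -19/14 ≈ -1.3571; imaginary part = ±√283/(2×7) ≈ 1.2016. Poles: s = -1.3571 ± 1.2016j.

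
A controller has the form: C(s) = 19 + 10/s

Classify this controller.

This is a Proportional-Integral (PI) controller.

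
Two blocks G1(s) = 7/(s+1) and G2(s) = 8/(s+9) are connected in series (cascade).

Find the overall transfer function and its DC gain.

Series: multiply transfer functions. G_eq = 7/(s+1) × 8/(s+9) = 56/((s+1)(s+9)). DC gain = 56/(1×9) = 6.2222.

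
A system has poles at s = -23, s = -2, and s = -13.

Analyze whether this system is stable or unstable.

All poles are in the left half-plane. System is stable.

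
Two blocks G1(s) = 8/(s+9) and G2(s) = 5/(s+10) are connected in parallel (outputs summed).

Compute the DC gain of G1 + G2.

Parallel: G_eq = G1 + G2. DC gain = G1(0) + G2(0) = 8/9 + 5/10 = 0.8889 + 0.5 = 1.3889.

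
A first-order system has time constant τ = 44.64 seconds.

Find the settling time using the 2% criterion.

For first-order system, 2% settling time ≈ 4τ = 4 × 44.64 = 178.56 s.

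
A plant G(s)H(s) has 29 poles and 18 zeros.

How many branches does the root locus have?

Root locus has n branches where n = number of poles = 29.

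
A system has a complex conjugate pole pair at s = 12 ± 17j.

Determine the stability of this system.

Real part of poles is 12 (> 0, right half-plane). Unstable.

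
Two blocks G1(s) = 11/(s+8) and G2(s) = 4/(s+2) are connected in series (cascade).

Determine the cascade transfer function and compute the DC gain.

Series: multiply transfer functions. G_eq = 11/(s+8) × 4/(s+2) = 44/((s+8)(s+2)). DC gain = 44/(8×2) = 2.75.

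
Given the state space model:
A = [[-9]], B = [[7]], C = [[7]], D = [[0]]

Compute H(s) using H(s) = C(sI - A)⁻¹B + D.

(sI - A)⁻¹ = 1/(s + 9). H(s) = 7 × 7/(s + 9) + 0 = 49/(s + 9).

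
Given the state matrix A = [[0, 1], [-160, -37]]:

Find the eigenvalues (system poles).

det(A - λI) = λ² - (-37)λ + 160 = (λ - (-32))(λ - (-5)). Eigenvalues: -32, -5.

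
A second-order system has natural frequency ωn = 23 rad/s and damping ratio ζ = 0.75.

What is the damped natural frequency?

ωd = ωn√(1 - ζ²) = 23√(1 - 0.75²) = 15.21 rad/s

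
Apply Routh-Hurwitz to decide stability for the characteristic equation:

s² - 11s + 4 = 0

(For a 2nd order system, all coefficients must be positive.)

Coefficients: 1, -11, 4. b=-11 not positive, so system is unstable.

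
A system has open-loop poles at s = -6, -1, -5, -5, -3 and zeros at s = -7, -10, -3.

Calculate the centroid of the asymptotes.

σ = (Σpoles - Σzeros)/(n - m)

σ = (Σpoles - Σzeros)/(n - m) = (-20 - (-20))/(5 - 3) = 0/2 = 0.0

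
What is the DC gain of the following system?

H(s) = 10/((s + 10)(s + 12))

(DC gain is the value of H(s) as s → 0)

DC gain = H(0) = 10/(10 × 12) = 10/120 = 0.0833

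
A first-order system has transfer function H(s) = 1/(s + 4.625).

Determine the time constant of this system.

For H(s) = 1/(s + 1/τ), the pole is at -1/τ = -4.625, so τ = 1/4.625 = 0.2162 s.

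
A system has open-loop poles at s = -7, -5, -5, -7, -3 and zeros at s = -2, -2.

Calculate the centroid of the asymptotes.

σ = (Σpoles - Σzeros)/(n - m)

σ = (Σpoles - Σzeros)/(n - m) = (-27 - (-4))/(5 - 2) = -23/3 = -7.67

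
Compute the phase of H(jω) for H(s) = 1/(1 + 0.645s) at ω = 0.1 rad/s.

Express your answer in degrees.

Phase = -arctan(ωτ) = -arctan(0.1 × 0.645) = -3.7°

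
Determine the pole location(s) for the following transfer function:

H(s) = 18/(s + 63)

Pole is where denominator = 0: s + 63 = 0, so s = -63.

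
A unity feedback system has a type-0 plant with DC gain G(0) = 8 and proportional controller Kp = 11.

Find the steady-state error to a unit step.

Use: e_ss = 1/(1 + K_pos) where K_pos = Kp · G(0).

K_pos = Kp · G(0) = 11 × 8 = 88. e_ss = 1/(1 + 88) = 0.0112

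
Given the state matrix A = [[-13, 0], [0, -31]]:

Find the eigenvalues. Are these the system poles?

For diagonal matrix, eigenvalues are diagonal entries: λ₁ = -13, λ₂ = -31. Eigenvalues of A = system poles.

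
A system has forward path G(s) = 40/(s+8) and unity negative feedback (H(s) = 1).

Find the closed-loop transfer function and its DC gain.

T(s) = G/(1+GH) = [40/(s+8)] / [1 + 40/(s+8)] = 40/(s+8+40) = 40/(s+48). DC gain = 40/48 = 0.8333.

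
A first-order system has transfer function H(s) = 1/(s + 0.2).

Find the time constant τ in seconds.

For H(s) = 1/(s + 1/τ), the pole is at -1/τ = -0.2, so τ = 1/0.2 = 5 s.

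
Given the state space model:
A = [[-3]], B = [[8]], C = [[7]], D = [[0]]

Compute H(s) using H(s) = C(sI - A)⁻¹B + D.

(sI - A)⁻¹ = 1/(s + 3). H(s) = 7 × 8/(s + 3) + 0 = 56/(s + 3).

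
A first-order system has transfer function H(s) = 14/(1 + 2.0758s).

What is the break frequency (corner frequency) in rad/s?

Corner frequency = 1/τ = 1/2.0758 = 0.482 rad/s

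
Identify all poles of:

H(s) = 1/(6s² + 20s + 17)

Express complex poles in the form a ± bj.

Discriminant = 20² - 4×6×17 = 400 - 408 = -8 < 0, so the poles are a complex conjugate pair s = (-20 ± j√8)/(2×6). Real part = -20/(2×6) = -20/12 ≈ -1.6667; imaginary part = ±√8/(2×6) ≈ 0.2357. Poles: s = -1.6667 ± 0.2357j.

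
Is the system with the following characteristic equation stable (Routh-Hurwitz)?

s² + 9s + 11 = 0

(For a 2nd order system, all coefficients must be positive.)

Coefficients: 1, 9, 11. All positive, so system is stable.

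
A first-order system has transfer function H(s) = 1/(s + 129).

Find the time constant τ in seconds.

For H(s) = 1/(s + 1/τ), the pole is at -1/τ = -129, so τ = 1/129 = 0.0078 s.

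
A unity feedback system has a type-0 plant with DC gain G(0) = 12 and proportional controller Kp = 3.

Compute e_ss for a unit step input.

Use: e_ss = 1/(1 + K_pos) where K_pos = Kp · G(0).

K_pos = Kp · G(0) = 3 × 12 = 36. e_ss = 1/(1 + 36) = 0.0270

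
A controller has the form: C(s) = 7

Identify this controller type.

This is a Proportional (P) controller.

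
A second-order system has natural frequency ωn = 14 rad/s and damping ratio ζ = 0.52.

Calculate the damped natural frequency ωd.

ωd = ωn√(1 - ζ²) = 14√(1 - 0.52²) = 11.96 rad/s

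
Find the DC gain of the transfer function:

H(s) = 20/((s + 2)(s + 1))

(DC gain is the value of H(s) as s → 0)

DC gain = H(0) = 20/(2 × 1) = 20/2 = 10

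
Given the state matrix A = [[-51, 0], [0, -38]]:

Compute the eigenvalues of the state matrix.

For diagonal matrix, eigenvalues are diagonal entries: λ₁ = -51, λ₂ = -38.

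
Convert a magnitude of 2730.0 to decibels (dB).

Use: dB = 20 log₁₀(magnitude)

dB = 20 log₁₀(2730.0) = 68.7 dB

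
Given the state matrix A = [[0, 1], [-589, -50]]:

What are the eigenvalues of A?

det(A - λI) = λ² - (-50)λ + 589 = (λ - (-19))(λ - (-31)). Eigenvalues: -19, -31.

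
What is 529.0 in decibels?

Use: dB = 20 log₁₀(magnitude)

dB = 20 log₁₀(529.0) = 54.5 dB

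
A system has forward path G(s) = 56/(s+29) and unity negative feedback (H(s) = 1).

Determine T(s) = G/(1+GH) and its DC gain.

T(s) = G/(1+GH) = [56/(s+29)] / [1 + 56/(s+29)] = 56/(s+29+56) = 56/(s+85). DC gain = 56/85 = 0.6588.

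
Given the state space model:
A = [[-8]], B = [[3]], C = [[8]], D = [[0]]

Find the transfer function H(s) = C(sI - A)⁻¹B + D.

(sI - A)⁻¹ = 1/(s + 8). H(s) = 8 × 3/(s + 8) + 0 = 24/(s + 8).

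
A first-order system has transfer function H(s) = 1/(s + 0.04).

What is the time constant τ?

For H(s) = 1/(s + 1/τ), the pole is at -1/τ = -0.04, so τ = 1/0.04 = 25 s.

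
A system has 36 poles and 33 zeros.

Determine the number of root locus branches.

Root locus has n branches where n = number of poles = 36.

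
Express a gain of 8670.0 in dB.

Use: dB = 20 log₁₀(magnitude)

dB = 20 log₁₀(8670.0) = 78.8 dB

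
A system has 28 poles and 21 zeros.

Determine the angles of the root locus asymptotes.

n - m = 28 - 21 = 7. Angles: θk = (2k + 1)·180°/7 = 25.71°, 77.14°, 128.57°, 180°, 231.43°, 282.86°, 334.29°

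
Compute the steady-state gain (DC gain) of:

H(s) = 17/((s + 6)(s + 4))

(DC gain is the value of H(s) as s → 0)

DC gain = H(0) = 17/(6 × 4) = 17/24 = 0.7083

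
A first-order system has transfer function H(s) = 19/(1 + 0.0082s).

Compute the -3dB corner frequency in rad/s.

Corner frequency = 1/τ = 1/0.0082 = 121.951 rad/s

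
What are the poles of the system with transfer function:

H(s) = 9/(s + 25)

Pole is where denominator = 0: s + 25 = 0, so s = -25.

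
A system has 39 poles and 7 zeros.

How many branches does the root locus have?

Root locus has n branches where n = number of poles = 39.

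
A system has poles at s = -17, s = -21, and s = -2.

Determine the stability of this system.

All poles are in the left half-plane. System is stable.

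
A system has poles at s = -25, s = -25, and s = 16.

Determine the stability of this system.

Pole(s) at s = 16 are not in the left half-plane. System is unstable.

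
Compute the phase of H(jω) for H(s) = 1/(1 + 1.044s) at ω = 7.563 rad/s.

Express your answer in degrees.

Phase = -arctan(ωτ) = -arctan(7.563 × 1.044) = -82.8°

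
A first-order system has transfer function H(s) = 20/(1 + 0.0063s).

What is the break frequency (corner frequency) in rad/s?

Corner frequency = 1/τ = 1/0.0063 = 158.73 rad/s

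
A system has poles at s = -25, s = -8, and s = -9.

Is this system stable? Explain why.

All poles are in the left half-plane. System is stable.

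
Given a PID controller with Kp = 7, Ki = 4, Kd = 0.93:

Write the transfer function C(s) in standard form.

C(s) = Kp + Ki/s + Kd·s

Substituting values: C(s) = 7 + 4/s + 0.93s = (0.93s² + 7s + 4)/s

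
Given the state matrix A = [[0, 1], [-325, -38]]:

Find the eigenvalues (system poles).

det(A - λI) = λ² - (-38)λ + 325 = (λ - (-25))(λ - (-13)). Eigenvalues: -25, -13.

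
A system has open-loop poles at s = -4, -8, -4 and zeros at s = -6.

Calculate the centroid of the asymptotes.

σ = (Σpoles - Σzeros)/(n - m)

σ = (Σpoles - Σzeros)/(n - m) = (-16 - (-6))/(3 - 1) = -10/2 = -5.0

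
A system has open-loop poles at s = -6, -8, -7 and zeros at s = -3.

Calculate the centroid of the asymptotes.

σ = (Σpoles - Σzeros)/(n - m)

σ = (Σpoles - Σzeros)/(n - m) = (-21 - (-3))/(3 - 1) = -18/2 = -9.0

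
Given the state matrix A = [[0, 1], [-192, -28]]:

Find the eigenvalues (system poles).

det(A - λI) = λ² - (-28)λ + 192 = (λ - (-12))(λ - (-16)). Eigenvalues: -12, -16.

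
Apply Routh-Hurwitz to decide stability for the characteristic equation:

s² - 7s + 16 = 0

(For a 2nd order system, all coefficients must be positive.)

Coefficients: 1, -7, 16. b=-7 not positive, so system is unstable.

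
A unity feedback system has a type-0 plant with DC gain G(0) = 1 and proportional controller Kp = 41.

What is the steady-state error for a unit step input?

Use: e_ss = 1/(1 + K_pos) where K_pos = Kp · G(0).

K_pos = Kp · G(0) = 41 × 1 = 41. e_ss = 1/(1 + 41) = 0.0238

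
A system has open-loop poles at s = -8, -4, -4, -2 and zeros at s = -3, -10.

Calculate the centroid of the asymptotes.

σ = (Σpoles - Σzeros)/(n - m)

σ = (Σpoles - Σzeros)/(n - m) = (-18 - (-13))/(4 - 2) = -5/2 = -2.5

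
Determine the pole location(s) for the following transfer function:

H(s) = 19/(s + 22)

Pole is where denominator = 0: s + 22 = 0, so s = -22.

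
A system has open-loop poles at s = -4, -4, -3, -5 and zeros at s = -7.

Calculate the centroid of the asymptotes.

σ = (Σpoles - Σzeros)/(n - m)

σ = (Σpoles - Σzeros)/(n - m) = (-16 - (-7))/(4 - 1) = -9/3 = -3.0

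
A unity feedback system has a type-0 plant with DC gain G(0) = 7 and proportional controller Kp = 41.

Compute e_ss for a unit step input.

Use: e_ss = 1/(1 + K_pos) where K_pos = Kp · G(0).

K_pos = Kp · G(0) = 41 × 7 = 287. e_ss = 1/(1 + 287) = 0.0035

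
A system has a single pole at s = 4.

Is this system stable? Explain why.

Pole at s = 4 is in the right half-plane. Unstable.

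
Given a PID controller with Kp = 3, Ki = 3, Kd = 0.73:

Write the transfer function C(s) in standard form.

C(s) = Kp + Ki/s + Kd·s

Substituting values: C(s) = 3 + 3/s + 0.73s = (0.73s² + 3s + 3)/s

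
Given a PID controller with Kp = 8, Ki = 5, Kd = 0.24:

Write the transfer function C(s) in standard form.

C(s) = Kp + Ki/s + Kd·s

Substituting values: C(s) = 8 + 5/s + 0.24s = (0.24s² + 8s + 5)/s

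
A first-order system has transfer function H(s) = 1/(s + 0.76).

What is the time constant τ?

For H(s) = 1/(s + 1/τ), the pole is at -1/τ = -0.76, so τ = 1/0.76 = 1.3158 s.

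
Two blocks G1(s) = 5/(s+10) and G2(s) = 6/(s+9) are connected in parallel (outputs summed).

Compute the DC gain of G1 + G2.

Parallel: G_eq = G1 + G2. DC gain = G1(0) + G2(0) = 5/10 + 6/9 = 0.5 + 0.6667 = 1.1667.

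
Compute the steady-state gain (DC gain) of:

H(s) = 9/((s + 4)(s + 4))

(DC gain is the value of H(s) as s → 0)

DC gain = H(0) = 9/(4 × 4) = 9/16 = 0.5625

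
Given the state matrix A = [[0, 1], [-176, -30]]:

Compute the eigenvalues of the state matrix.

det(A - λI) = λ² - (-30)λ + 176 = (λ - (-8))(λ - (-22)). Eigenvalues: -8, -22.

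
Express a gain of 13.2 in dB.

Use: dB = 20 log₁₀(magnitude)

dB = 20 log₁₀(13.2) = 22.4 dB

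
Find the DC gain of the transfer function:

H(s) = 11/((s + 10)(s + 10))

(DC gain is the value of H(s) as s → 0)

DC gain = H(0) = 11/(10 × 10) = 11/100 = 0.11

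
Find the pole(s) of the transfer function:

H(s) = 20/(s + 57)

Pole is where denominator = 0: s + 57 = 0, so s = -57.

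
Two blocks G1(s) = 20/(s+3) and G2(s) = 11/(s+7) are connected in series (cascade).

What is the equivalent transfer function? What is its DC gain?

Series: multiply transfer functions. G_eq = 20/(s+3) × 11/(s+7) = 220/((s+3)(s+7)). DC gain = 220/(3×7) = 10.4762.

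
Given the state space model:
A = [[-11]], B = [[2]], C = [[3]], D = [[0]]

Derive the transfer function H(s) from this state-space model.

(sI - A)⁻¹ = 1/(s + 11). H(s) = 3 × 2/(s + 11) + 0 = 6/(s + 11).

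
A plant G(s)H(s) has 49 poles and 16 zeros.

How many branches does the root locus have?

Root locus has n branches where n = number of poles = 49.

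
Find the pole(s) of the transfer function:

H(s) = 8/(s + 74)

Pole is where denominator = 0: s + 74 = 0, so s = -74.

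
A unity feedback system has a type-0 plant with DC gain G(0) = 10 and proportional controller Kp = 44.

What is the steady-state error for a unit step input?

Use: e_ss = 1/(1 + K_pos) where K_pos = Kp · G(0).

K_pos = Kp · G(0) = 44 × 10 = 440. e_ss = 1/(1 + 440) = 0.0023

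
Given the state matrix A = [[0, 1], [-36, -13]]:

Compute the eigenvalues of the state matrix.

det(A - λI) = λ² - (-13)λ + 36 = (λ - (-9))(λ - (-4)). Eigenvalues: -9, -4.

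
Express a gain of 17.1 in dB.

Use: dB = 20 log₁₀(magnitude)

dB = 20 log₁₀(17.1) = 24.7 dB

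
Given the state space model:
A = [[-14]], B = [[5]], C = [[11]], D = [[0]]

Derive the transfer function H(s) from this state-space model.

(sI - A)⁻¹ = 1/(s + 14). H(s) = 11 × 5/(s + 14) + 0 = 55/(s + 14).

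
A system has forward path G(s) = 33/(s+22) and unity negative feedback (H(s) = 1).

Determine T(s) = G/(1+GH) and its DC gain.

T(s) = G/(1+GH) = [33/(s+22)] / [1 + 33/(s+22)] = 33/(s+22+33) = 33/(s+55). DC gain = 33/55 = 0.6.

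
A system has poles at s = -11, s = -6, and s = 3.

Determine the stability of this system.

Pole(s) at s = 3 are not in the left half-plane. System is unstable.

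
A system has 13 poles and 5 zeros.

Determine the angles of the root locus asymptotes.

n - m = 13 - 5 = 8. Angles: θk = (2k + 1)·180°/8 = 22.5°, 67.5°, 112.5°, 157.5°, 202.5°, 247.5°, 292.5°, 337.5°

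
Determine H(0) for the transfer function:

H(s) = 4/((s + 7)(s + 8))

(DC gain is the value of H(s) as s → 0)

DC gain = H(0) = 4/(7 × 8) = 4/56 = 0.0714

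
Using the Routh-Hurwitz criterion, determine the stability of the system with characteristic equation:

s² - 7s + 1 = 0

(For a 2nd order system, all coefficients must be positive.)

Coefficients: 1, -7, 1. b=-7 not positive, so system is unstable.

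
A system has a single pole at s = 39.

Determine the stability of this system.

Pole at s = 39 is in the right half-plane. Unstable.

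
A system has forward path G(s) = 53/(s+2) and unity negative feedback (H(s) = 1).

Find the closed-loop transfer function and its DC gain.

T(s) = G/(1+GH) = [53/(s+2)] / [1 + 53/(s+2)] = 53/(s+2+53) = 53/(s+55). DC gain = 53/55 = 0.9636.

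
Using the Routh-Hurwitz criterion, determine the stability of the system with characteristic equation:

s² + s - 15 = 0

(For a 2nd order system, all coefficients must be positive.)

Coefficients: 1, 1, -15. c=-15 not positive, so system is unstable.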